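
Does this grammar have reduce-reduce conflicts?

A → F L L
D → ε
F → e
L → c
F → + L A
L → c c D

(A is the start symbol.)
No reduce-reduce conflicts

Augment with A' → A and build the canonical LR(0) collection (I0 = CLOSURE({[A' → . A]}), then GOTO on every symbol after a dot until no new states appear). It has 12 states:
  I0: { [A → . F L L], [A' → . A], [F → . + L A], [F → . e] }  — shift
  I1: { [F → + . L A], [L → . c c D], [L → . c] }  — shift
  I2: { [A' → A .] }  — accept
  I3: { [A → F . L L], [L → . c c D], [L → . c] }  — shift
  I4: { [F → e .] }  — reduce
  I5: { [A → F L . L], [L → . c c D], [L → . c] }  — shift
  I6: { [L → c . c D], [L → c .] }  — shift, reduce
  I7: { [D → .], [L → c c . D] }  — reduce
  I8: { [L → c c D .] }  — reduce
  I9: { [A → F L L .] }  — reduce
  I10: { [A → . F L L], [F → + L . A], [F → . + L A], [F → . e] }  — shift
  I11: { [F → + L A .] }  — reduce

No state contains more than one complete item.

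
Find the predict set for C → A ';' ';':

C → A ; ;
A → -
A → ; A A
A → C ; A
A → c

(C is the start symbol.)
PREDICT(C → A ';' ';') = (FIRST(RHS) \ {ε}) ∪ (FOLLOW(C) if ε ∈ FIRST(RHS), i.e. RHS ⇒* ε)
FIRST(A) = { '-', ';', 'c' }
FIRST(A ';' ';') = { '-', ';', 'c' }
ε ∉ FIRST(A ';' ';'), so FOLLOW(C) is not added.
PREDICT(C → A ';' ';') = { '-', ';', 'c' }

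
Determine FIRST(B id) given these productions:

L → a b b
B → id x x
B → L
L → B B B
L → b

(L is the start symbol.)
FIRST sets of the non-terminals involved (from the grammar, by fixed-point iteration):
  FIRST(B) = { 'a', 'b', 'id' }

To compute FIRST(B id), process the symbols left to right:
Symbol B is a non-terminal. Add FIRST(B) \ {ε} = { 'a', 'b', 'id' }
B is not nullable (ε ∉ FIRST(B)), so stop here.
FIRST(B id) = { 'a', 'b', 'id' }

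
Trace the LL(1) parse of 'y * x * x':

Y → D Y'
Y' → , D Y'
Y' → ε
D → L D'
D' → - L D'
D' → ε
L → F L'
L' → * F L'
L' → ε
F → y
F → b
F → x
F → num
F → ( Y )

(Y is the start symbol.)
LL(1) parsing maintains a stack (initially the start symbol over $) and the input. At each step: if the stack top is a terminal, match it against the current input token; if it is a non-terminal N, replace it with the RHS of M[N, lookahead] (the unique production whose predict set contains the lookahead).

Stack is shown with the top on the left.

Stack           Input        Action
-----------------------------------
Y $             y * x * x $  output Y → D Y'
D Y' $          y * x * x $  output D → L D'
L D' Y' $       y * x * x $  output L → F L'
F L' D' Y' $    y * x * x $  output F → y
y L' D' Y' $    y * x * x $  match 'y'
L' D' Y' $      * x * x $    output L' → * F L'
* F L' D' Y' $  * x * x $    match '*'
F L' D' Y' $    x * x $      output F → x
x L' D' Y' $    x * x $      match 'x'
L' D' Y' $      * x $        output L' → * F L'
* F L' D' Y' $  * x $        match '*'
F L' D' Y' $    x $          output F → x
x L' D' Y' $    x $          match 'x'
L' D' Y' $      $            output L' → ε
D' Y' $         $            output D' → ε
Y' $            $            output Y' → ε
$               $            accept

The string is accepted.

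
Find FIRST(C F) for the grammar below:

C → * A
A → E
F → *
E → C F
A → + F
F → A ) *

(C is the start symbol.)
{ '*' }

FIRST sets of the non-terminals involved (from the grammar, by fixed-point iteration):
  FIRST(C) = { '*' }

To compute FIRST(C F), process the symbols left to right:
Symbol C is a non-terminal. Add FIRST(C) \ {ε} = { '*' }
C is not nullable (ε ∉ FIRST(C)), so stop here.
FIRST(C F) = { '*' }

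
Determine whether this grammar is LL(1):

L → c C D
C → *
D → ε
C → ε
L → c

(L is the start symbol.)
Relevant sets:
  FOLLOW(C) = { $ }

For L:
  PREDICT(L → c C D) = { 'c' }
  PREDICT(L → c) = { 'c' }
For C:
  PREDICT(C → '*') = { '*' }
  PREDICT(C → ε) = { $ }
D has a single production, so nothing to check there.

Conflict found: Predict set conflict for L: { 'c' }
The grammar is NOT LL(1).

Answer: No. Predict set conflict for L: { 'c' }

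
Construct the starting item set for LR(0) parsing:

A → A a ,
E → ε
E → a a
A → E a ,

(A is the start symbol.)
{ [A → . A a ,], [A → . E a ,], [A' → . A], [E → . a a], [E → .] }

First, augment the grammar with A' → A
I₀ = CLOSURE({ [A' → . A] }):
  [A' → . A] has the dot before A: add [A → . A a ,], [A → . E a ,]
  [A → . E a ,] has the dot before E: add [E → .], [E → . a a]
No further items can be added.

I₀ = { [A → . A a ,], [A → . E a ,], [A' → . A], [E → . a a], [E → .] }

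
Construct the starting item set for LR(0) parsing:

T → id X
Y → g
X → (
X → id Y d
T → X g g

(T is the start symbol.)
First, augment the grammar with T' → T
I₀ = CLOSURE({ [T' → . T] }):
  [T' → . T] has the dot before T: add [T → . id X], [T → . X g g]
  [T → . X g g] has the dot before X: add [X → . (], [X → . id Y d]
No further items can be added.

I₀ = { [T → . X g g], [T → . id X], [T' → . T], [X → . (], [X → . id Y d] }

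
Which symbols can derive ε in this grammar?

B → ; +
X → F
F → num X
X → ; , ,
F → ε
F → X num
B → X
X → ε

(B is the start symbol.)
{ 'B', 'F', 'X' }

A non-terminal is nullable if it can derive ε (the empty string): either it has an ε-production, or it has a production whose right-hand side consists entirely of nullable non-terminals.

ε-productions: F → ε, X → ε
So F, X are immediately nullable.
B → X: every symbol on the right is nullable, so B is nullable too.
Every non-terminal is now nullable.
Nullable = { 'B', 'F', 'X' }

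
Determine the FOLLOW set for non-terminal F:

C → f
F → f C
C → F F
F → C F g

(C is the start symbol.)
{ $, 'f', 'g' }

To compute FOLLOW(F), find every occurrence of F on a right-hand side N → α F β: add FIRST(β) \ {ε}, and if β is empty or nullable also add FOLLOW(N). Iterate to a fixed point.

In C → F F: F is followed by F, add FIRST(F) \ {ε} = { 'f' }
In C → F F: F is at the end, add FOLLOW(C)
In F → C F g: F is followed by g, add FIRST(g) \ {ε} = { 'g' }

The FOLLOW sets referred to above (computed the same way, to a fixed point):
  FOLLOW(C) = { $, 'f', 'g' }

Taking the union: FOLLOW(F) = { $, 'f', 'g' }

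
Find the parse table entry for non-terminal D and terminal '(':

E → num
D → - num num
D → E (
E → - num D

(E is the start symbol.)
To find M[D, '('], we find productions for D where '(' is in the predict set (PREDICT(N → α) = (FIRST(α) \ {ε}) ∪ (FOLLOW(N) if α ⇒* ε)).

Relevant sets:
  FIRST(E) = { '-', 'num' }

D → - num num: PREDICT = { '-' }
D → E (: PREDICT = { '-', 'num' }

M[D, '('] is empty (no production applies)

Answer: Empty (error entry)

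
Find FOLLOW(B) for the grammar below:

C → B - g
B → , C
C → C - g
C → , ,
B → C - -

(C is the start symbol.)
{ '-' }

In C → B - g: B is followed by '-' g, add FIRST('-' g) \ {ε} = { '-' }

Taking the union: FOLLOW(B) = { '-' }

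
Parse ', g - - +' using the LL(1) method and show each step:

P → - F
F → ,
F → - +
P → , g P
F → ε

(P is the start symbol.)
Stack is shown with the top on the left.

Stack    Input        Action
----------------------------
P $      , g - - + $  output P → , g P
, g P $  , g - - + $  match ','
g P $    g - - + $    match 'g'
P $      - - + $      output P → - F
- F $    - - + $      match '-'
F $      - + $        output F → - +
- + $    - + $        match '-'
+ $      + $          match '+'
$        $            accept

The string is accepted.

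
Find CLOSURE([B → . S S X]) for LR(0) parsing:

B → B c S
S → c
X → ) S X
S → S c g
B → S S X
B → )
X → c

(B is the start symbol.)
{ [B → . S S X], [S → . S c g], [S → . c] }

To compute CLOSURE, for each item [A → α.Bβ] where B is a non-terminal, add [B → .γ] for all productions B → γ; repeat for the newly added items until nothing changes.

Start with: [B → . S S X]
  [B → . S S X] has the dot before S: add [S → . c], [S → . S c g]
No further items can be added.

CLOSURE = { [B → . S S X], [S → . S c g], [S → . c] }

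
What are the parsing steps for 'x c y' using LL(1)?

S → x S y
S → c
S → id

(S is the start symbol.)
Stack is shown with the top on the left.

Stack    Input    Action
------------------------
S $      x c y $  output S → x S y
x S y $  x c y $  match 'x'
S y $    c y $    output S → c
c y $    c y $    match 'c'
y $      y $      match 'y'
$        $        accept

The string is accepted.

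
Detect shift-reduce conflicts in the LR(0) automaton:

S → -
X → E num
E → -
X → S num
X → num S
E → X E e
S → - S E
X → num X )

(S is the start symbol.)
A shift-reduce conflict occurs when an LR(0) state has both:
  - a complete (reduce) item [A → α .] (dot at the end), and
  - a shift item [B → β . c γ] (dot before a terminal).

Augment with S' → S and build the canonical LR(0) collection (I0 = CLOSURE({[S' → . S]}), then GOTO on every symbol after a dot until no new states appear). It has 17 states:
  I0: { [S → . - S E], [S → . -], [S' → . S] }  — shift
  I1: { [S → - . S E], [S → - .], [S → . - S E], [S → . -] }  — shift, reduce
  I2: { [S' → S .] }  — accept
  I3: { [E → . -], [E → . X E e], [S → - S . E], [S → . - S E], [S → . -], [X → . E num], [X → . S num], [X → . num S], [X → . num X )] }  — shift
  I4: { [E → - .], [S → - . S E], [S → - .], [S → . - S E], [S → . -] }  — shift, 2 reduces
  I5: { [S → - S E .], [X → E . num] }  — shift, reduce
  I6: { [X → S . num] }  — shift
  I7: { [E → . -], [E → . X E e], [E → X . E e], [S → . - S E], [S → . -], [X → . E num], [X → . S num], [X → . num S], [X → . num X )] }  — shift
  I8: { [E → . -], [E → . X E e], [S → . - S E], [S → . -], [X → . E num], [X → . S num], [X → . num S], [X → . num X )], [X → num . S], [X → num . X )] }  — shift
  I9: { [X → E . num] }  — shift
  I10: { [X → S . num], [X → num S .] }  — shift, reduce
  I11: { [E → . -], [E → . X E e], [E → X . E e], [S → . - S E], [S → . -], [X → . E num], [X → . S num], [X → . num S], [X → . num X )], [X → num X . )] }  — shift
  I12: { [X → num X ) .] }  — reduce
  I13: { [E → X E . e], [X → E . num] }  — shift
  I14: { [E → X E e .] }  — reduce
  I15: { [X → E num .] }  — reduce
  I16: { [X → S num .] }  — reduce

I1 contains reduce item [S → - .] and shift items [S → . -], [S → . - S E] — shift-reduce conflict.
I4 contains reduce items [E → - .], [S → - .] and shift items [S → . -], [S → . - S E] — shift-reduce conflict.
I5 contains reduce item [S → - S E .] and shift item [X → E . num] — shift-reduce conflict.
I10 contains reduce item [X → num S .] and shift item [X → S . num] — shift-reduce conflict.

Answer: Yes — I1: [S → - .] vs [S → . -]; I4: [E → - .] vs [S → . -]; I5: [S → - S E .] vs [X → E . num]; I10: [X → num S .] vs [X → S . num]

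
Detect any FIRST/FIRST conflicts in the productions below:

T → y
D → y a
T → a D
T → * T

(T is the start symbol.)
A FIRST/FIRST conflict occurs when two productions N → α and N → β for the same non-terminal have FIRST(α) ∩ FIRST(β) ≠ ∅ (with ε ∈ FIRST of a nullable right-hand side, so two nullable alternatives also conflict).

Productions for T:
  T → y: FIRST = { 'y' }
  T → a D: FIRST = { 'a' }
  T → * T: FIRST = { '*' }
D has only one production, so no FIRST/FIRST conflict is possible there.

All alternatives of each non-terminal have pairwise disjoint FIRST sets.

Answer: No FIRST/FIRST conflicts.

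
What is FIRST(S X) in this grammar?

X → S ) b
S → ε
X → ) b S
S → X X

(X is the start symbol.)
FIRST sets of the non-terminals involved (from the grammar, by fixed-point iteration):
  FIRST(S) = { ')', ε }
  FIRST(X) = { ')' }

To compute FIRST(S X), process the symbols left to right:
Symbol S is a non-terminal. Add FIRST(S) \ {ε} = { ')' }
S is nullable (ε ∈ FIRST(S)), continue to the next symbol.
Symbol X is a non-terminal. Add FIRST(X) \ {ε} = { ')' }
X is not nullable (ε ∉ FIRST(X)), so stop here.
FIRST(S X) = { ')' }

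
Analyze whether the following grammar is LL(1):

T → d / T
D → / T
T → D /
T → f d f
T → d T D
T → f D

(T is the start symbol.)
Relevant sets:
  FIRST(D) = { '/' }

For T:
  PREDICT(T → d '/' T) = { 'd' }
  PREDICT(T → D '/') = { '/' }
  PREDICT(T → f d f) = { 'f' }
  PREDICT(T → d T D) = { 'd' }
  PREDICT(T → f D) = { 'f' }
D has a single production, so nothing to check there.

Conflict found: Predict set conflict for T: { 'd' }
The grammar is NOT LL(1).

Answer: No. Predict set conflict for T: { 'd' }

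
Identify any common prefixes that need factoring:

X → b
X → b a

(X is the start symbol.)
Yes, X has productions with common prefix 'b'

Left-factoring is needed when two productions for the same non-terminal
share a common prefix on the right-hand side.

Productions for X:
  X → b
  X → b a

Found common prefix 'b' in productions for X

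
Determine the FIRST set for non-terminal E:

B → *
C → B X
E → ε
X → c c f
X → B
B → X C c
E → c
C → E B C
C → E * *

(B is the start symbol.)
{ 'c', ε }

To compute FIRST(E), examine every production with E on the left-hand side, reading each right-hand side left to right until a non-nullable symbol is reached.

From E → ε:
  - ε-production, so ε ∈ FIRST(E)
From E → c:
  - c is a terminal: add 'c' and stop

Collecting: FIRST(E) = { 'c', ε }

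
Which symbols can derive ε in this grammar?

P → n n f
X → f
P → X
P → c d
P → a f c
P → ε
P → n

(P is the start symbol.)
A non-terminal is nullable if it can derive ε (the empty string): either it has an ε-production, or it has a production whose right-hand side consists entirely of nullable non-terminals.

ε-productions: P → ε
So P is immediately nullable.
No further non-terminal can be added: every production for the remaining non-terminals contains a terminal or a non-nullable non-terminal.
Nullable = { 'P' }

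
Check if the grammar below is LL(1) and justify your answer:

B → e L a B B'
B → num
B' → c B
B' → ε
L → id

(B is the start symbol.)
Relevant sets:
  FOLLOW(B') = { $, 'c' }

For B:
  PREDICT(B → e L a B B') = { 'e' }
  PREDICT(B → num) = { 'num' }
For B':
  PREDICT(B' → c B) = { 'c' }
  PREDICT(B' → ε) = { $, 'c' }
L has a single production, so nothing to check there.

Conflict found: Predict set conflict for B': { 'c' }
The grammar is NOT LL(1).

Answer: No. Predict set conflict for B': { 'c' }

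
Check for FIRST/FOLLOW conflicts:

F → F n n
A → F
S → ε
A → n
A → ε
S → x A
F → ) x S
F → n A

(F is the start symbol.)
A FIRST/FOLLOW conflict occurs when a non-terminal N has a nullable alternative N → β (β ⇒* ε) and another alternative N → α with FIRST(α) ∩ FOLLOW(N) ≠ ∅: on such a lookahead the parser cannot decide between expanding α and letting N vanish via β.

Nullable non-terminals: A, S.
FIRST sets used below: FIRST(F) = { ')', 'n' }

A: nullable alternative(s) A → ε; FOLLOW(A) = { $, 'n' }
  A → F: FIRST \ {ε} = { ')', 'n' } — overlaps FOLLOW(A) on { 'n' }: CONFLICT
  A → n: FIRST \ {ε} = { 'n' } — overlaps FOLLOW(A) on { 'n' }: CONFLICT
  A → ε: FIRST \ {ε} = { } — this is the only nullable alternative, skip

S: nullable alternative(s) S → ε; FOLLOW(S) = { $, 'n' }
  S → ε: FIRST \ {ε} = { } — this is the only nullable alternative, skip
  S → x A: FIRST \ {ε} = { 'x' } — disjoint from FOLLOW(S)

F has no nullable alternative, so no FIRST/FOLLOW check is needed there.

So the grammar has 2 FIRST/FOLLOW conflicts (marked CONFLICT above).

Answer: Yes. A → F with FOLLOW(A) on { 'n' }; A → n with FOLLOW(A) on { 'n' }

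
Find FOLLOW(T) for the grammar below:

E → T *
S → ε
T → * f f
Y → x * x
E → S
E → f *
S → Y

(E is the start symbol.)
{ '*' }

To compute FOLLOW(T), find every occurrence of T on a right-hand side N → α T β: add FIRST(β) \ {ε}, and if β is empty or nullable also add FOLLOW(N). Iterate to a fixed point.

In E → T *: T is followed by '*', add FIRST('*') \ {ε} = { '*' }

Taking the union: FOLLOW(T) = { '*' }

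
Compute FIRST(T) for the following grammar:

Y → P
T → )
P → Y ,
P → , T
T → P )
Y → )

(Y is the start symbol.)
{ ')', ',' }

To compute FIRST(T), examine every production with T on the left-hand side, reading each right-hand side left to right until a non-nullable symbol is reached.

FIRST sets of the other non-terminals involved (by the same procedure, iterated to a fixed point):
  FIRST(P) = { ')', ',' }

From T → ):
  - ')' is a terminal: add ')' and stop
From T → P ):
  - P is a non-terminal: add FIRST(P) \ {ε} = { ')', ',' }
    P is not nullable, so stop

Collecting: FIRST(T) = { ')', ',' }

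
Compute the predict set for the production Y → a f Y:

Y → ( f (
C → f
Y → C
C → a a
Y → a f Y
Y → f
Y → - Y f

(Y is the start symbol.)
PREDICT(Y → a f Y) = (FIRST(RHS) \ {ε}) ∪ (FOLLOW(Y) if ε ∈ FIRST(RHS), i.e. RHS ⇒* ε)
FIRST(a f Y) = { 'a' }
ε ∉ FIRST(a f Y), so FOLLOW(Y) is not added.
PREDICT(Y → a f Y) = { 'a' }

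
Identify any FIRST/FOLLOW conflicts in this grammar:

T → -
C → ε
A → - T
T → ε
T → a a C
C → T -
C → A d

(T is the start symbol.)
Yes. T → '-' with FOLLOW(T) on { '-' }; C → T '-' with FOLLOW(C) on { '-' }; C → A d with FOLLOW(C) on { '-' }

Nullable non-terminals: C, T.
FIRST sets used below: FIRST(T) = { '-', 'a', ε }, FIRST(A) = { '-' }

C: nullable alternative(s) C → ε; FOLLOW(C) = { $, '-', 'd' }
  C → ε: FIRST \ {ε} = { } — this is the only nullable alternative, skip
  C → T -: FIRST \ {ε} = { '-', 'a' } — overlaps FOLLOW(C) on { '-' }: CONFLICT
  C → A d: FIRST \ {ε} = { '-' } — overlaps FOLLOW(C) on { '-' }: CONFLICT

T: nullable alternative(s) T → ε; FOLLOW(T) = { $, '-', 'd' }
  T → -: FIRST \ {ε} = { '-' } — overlaps FOLLOW(T) on { '-' }: CONFLICT
  T → ε: FIRST \ {ε} = { } — this is the only nullable alternative, skip
  T → a a C: FIRST \ {ε} = { 'a' } — disjoint from FOLLOW(T)

A has no nullable alternative, so no FIRST/FOLLOW check is needed there.

So the grammar has 3 FIRST/FOLLOW conflicts (marked CONFLICT above).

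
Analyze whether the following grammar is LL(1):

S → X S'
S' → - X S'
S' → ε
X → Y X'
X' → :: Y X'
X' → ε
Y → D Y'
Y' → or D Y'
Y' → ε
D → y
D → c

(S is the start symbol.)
Relevant sets:
  FOLLOW(S') = { $ }
  FOLLOW(X') = { $, '-' }
  FOLLOW(Y') = { $, '-', '::' }

For S':
  PREDICT(S' → '-' X S') = { '-' }
  PREDICT(S' → ε) = { $ }
For X':
  PREDICT(X' → :: Y X') = { '::' }
  PREDICT(X' → ε) = { $, '-' }
For Y':
  PREDICT(Y' → or D Y') = { 'or' }
  PREDICT(Y' → ε) = { $, '-', '::' }
For D:
  PREDICT(D → y) = { 'y' }
  PREDICT(D → c) = { 'c' }
S, X, Y have a single production, so nothing to check there.

All predict sets are disjoint. The grammar IS LL(1).

Answer: Yes, the grammar is LL(1).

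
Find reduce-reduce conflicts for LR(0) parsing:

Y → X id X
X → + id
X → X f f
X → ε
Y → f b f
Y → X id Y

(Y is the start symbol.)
No reduce-reduce conflicts

A reduce-reduce conflict occurs when an LR(0) state has two complete items [A → α .] and [B → β .] — both call for a reduction, and with no lookahead the parser cannot choose between them.

Augment with Y' → Y and build the canonical LR(0) collection (I0 = CLOSURE({[Y' → . Y]}), then GOTO on every symbol after a dot until no new states appear). It has 13 states:
  I0: { [X → . + id], [X → . X f f], [X → .], [Y → . X id X], [Y → . X id Y], [Y → . f b f], [Y' → . Y] }  — shift, reduce
  I1: { [X → + . id] }  — shift
  I2: { [X → X . f f], [Y → X . id X], [Y → X . id Y] }  — shift
  I3: { [Y' → Y .] }  — accept
  I4: { [Y → f . b f] }  — shift
  I5: { [Y → f b . f] }  — shift
  I6: { [Y → f b f .] }  — reduce
  I7: { [X → X f . f] }  — shift
  I8: { [X → . + id], [X → . X f f], [X → .], [Y → . X id X], [Y → . X id Y], [Y → . f b f], [Y → X id . X], [Y → X id . Y] }  — shift, reduce
  I9: { [X → X . f f], [Y → X . id X], [Y → X . id Y], [Y → X id X .] }  — shift, reduce
  I10: { [Y → X id Y .] }  — reduce
  I11: { [X → X f f .] }  — reduce
  I12: { [X → + id .] }  — reduce

No state contains more than one complete item.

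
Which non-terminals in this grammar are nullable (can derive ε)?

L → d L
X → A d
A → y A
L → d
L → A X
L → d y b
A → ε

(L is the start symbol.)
A non-terminal is nullable if it can derive ε (the empty string): either it has an ε-production, or it has a production whose right-hand side consists entirely of nullable non-terminals.

ε-productions: A → ε
So A is immediately nullable.
No further non-terminal can be added: every production for the remaining non-terminals contains a terminal or a non-nullable non-terminal.
Nullable = { 'A' }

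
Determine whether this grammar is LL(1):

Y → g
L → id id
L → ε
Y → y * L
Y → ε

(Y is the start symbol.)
A grammar is LL(1) if for each non-terminal N with multiple productions, the predict sets of those productions are pairwise disjoint, where PREDICT(N → α) = (FIRST(α) \ {ε}) ∪ (FOLLOW(N) if α ⇒* ε).

Relevant sets:
  FOLLOW(Y) = { $ }
  FOLLOW(L) = { $ }

For Y:
  PREDICT(Y → g) = { 'g' }
  PREDICT(Y → y '*' L) = { 'y' }
  PREDICT(Y → ε) = { $ }
For L:
  PREDICT(L → id id) = { 'id' }
  PREDICT(L → ε) = { $ }

All predict sets are disjoint. The grammar IS LL(1).

Answer: Yes, the grammar is LL(1).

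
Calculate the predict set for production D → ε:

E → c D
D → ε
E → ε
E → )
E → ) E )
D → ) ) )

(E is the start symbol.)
{ $, ')' }

PREDICT(D → ε) = (FIRST(RHS) \ {ε}) ∪ (FOLLOW(D) if ε ∈ FIRST(RHS), i.e. RHS ⇒* ε)
The right-hand side is ε (FIRST(ε) = { ε }), so the predict set is FOLLOW(D) = { $, ')' }
PREDICT(D → ε) = { $, ')' }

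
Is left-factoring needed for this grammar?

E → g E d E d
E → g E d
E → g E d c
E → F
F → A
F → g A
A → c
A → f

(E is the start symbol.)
Yes, E has productions with common prefix 'g E d'

Left-factoring is needed when two productions for the same non-terminal
share a common prefix on the right-hand side.

Productions for E:
  E → g E d E d
  E → g E d
  E → g E d c
  E → F
Productions for F:
  F → A
  F → g A
Productions for A:
  A → c
  A → f

Found common prefix 'g E d' in productions for E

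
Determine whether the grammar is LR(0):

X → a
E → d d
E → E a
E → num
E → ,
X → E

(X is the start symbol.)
No. Shift-reduce conflict between [X → E .] and [E → E . a]

A grammar is LR(0) if no state in the canonical LR(0) collection has:
  - both a shift item (dot before a terminal) and a complete item (shift-reduce conflict), or
  - two or more complete items (reduce-reduce conflict; the accept item [X' → X .] counts as a complete item here).

Augment with X' → X and build the canonical LR(0) collection (I0 = CLOSURE({[X' → . X]}), then GOTO on every symbol after a dot until no new states appear). It has 9 states:
  I0: { [E → . ,], [E → . E a], [E → . d d], [E → . num], [X → . E], [X → . a], [X' → . X] }  — shift
  I1: { [E → , .] }  — reduce
  I2: { [E → E . a], [X → E .] }  — shift, reduce
  I3: { [X' → X .] }  — accept
  I4: { [X → a .] }  — reduce
  I5: { [E → d . d] }  — shift
  I6: { [E → num .] }  — reduce
  I7: { [E → d d .] }  — reduce
  I8: { [E → E a .] }  — reduce

Conflict in state I2:
  Shift-reduce conflict between [X → E .] and [E → E . a]
So the grammar is NOT LR(0).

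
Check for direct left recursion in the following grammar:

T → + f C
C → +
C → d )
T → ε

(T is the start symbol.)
No direct left recursion

T → + f C: starts with '+'
C → +: starts with '+'
C → d ): starts with d
T → ε: starts with ε

No direct left recursion found.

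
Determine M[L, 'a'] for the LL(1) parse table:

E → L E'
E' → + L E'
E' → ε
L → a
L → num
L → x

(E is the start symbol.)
L → a

To find M[L, 'a'], we find productions for L where 'a' is in the predict set (PREDICT(N → α) = (FIRST(α) \ {ε}) ∪ (FOLLOW(N) if α ⇒* ε)).

L → a: PREDICT = { 'a' }
  'a' is in predict set, so this production goes in M[L, 'a']
L → num: PREDICT = { 'num' }
L → x: PREDICT = { 'x' }

M[L, 'a'] = L → a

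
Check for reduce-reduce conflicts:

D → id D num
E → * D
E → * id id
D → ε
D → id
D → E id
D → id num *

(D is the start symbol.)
A reduce-reduce conflict occurs when an LR(0) state has two complete items [A → α .] and [B → β .] — both call for a reduction, and with no lookahead the parser cannot choose between them.

Augment with D' → D and build the canonical LR(0) collection (I0 = CLOSURE({[D' → . D]}), then GOTO on every symbol after a dot until no new states appear). It has 13 states:
  I0: { [D → . E id], [D → . id D num], [D → . id num *], [D → . id], [D → .], [D' → . D], [E → . * D], [E → . * id id] }  — shift, reduce
  I1: { [D → . E id], [D → . id D num], [D → . id num *], [D → . id], [D → .], [E → * . D], [E → * . id id], [E → . * D], [E → . * id id] }  — shift, reduce
  I2: { [D' → D .] }  — accept
  I3: { [D → E . id] }  — shift
  I4: { [D → . E id], [D → . id D num], [D → . id num *], [D → . id], [D → .], [D → id . D num], [D → id . num *], [D → id .], [E → . * D], [E → . * id id] }  — shift, 2 reduces
  I5: { [D → id D . num] }  — shift
  I6: { [D → id num . *] }  — shift
  I7: { [D → id num * .] }  — reduce
  I8: { [D → id D num .] }  — reduce
  I9: { [D → E id .] }  — reduce
  I10: { [E → * D .] }  — reduce
  I11: { [D → . E id], [D → . id D num], [D → . id num *], [D → . id], [D → .], [D → id . D num], [D → id . num *], [D → id .], [E → * id . id], [E → . * D], [E → . * id id] }  — shift, 2 reduces
  I12: { [D → . E id], [D → . id D num], [D → . id num *], [D → . id], [D → .], [D → id . D num], [D → id . num *], [D → id .], [E → * id id .], [E → . * D], [E → . * id id] }  — shift, 3 reduces

I4 contains complete items [D → .], [D → id .] — reduce-reduce conflict.
I11 contains complete items [D → .], [D → id .] — reduce-reduce conflict.
I12 contains complete items [D → .], [D → id .], [E → * id id .] — reduce-reduce conflict.

Answer: Yes — I4: [D → .] vs [D → id .]; I11: [D → .] vs [D → id .]; I12: [D → .] vs [D → id .]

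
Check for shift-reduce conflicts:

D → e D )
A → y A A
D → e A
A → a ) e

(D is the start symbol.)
Augment with D' → D and build the canonical LR(0) collection (I0 = CLOSURE({[D' → . D]}), then GOTO on every symbol after a dot until no new states appear). It has 12 states:
  I0: { [D → . e A], [D → . e D )], [D' → . D] }  — shift
  I1: { [D' → D .] }  — accept
  I2: { [A → . a ) e], [A → . y A A], [D → . e A], [D → . e D )], [D → e . A], [D → e . D )] }  — shift
  I3: { [D → e A .] }  — reduce
  I4: { [D → e D . )] }  — shift
  I5: { [A → a . ) e] }  — shift
  I6: { [A → . a ) e], [A → . y A A], [A → y . A A] }  — shift
  I7: { [A → . a ) e], [A → . y A A], [A → y A . A] }  — shift
  I8: { [A → y A A .] }  — reduce
  I9: { [A → a ) . e] }  — shift
  I10: { [A → a ) e .] }  — reduce
  I11: { [D → e D ) .] }  — reduce

No state contains both a complete item and a shift item.

Answer: No shift-reduce conflicts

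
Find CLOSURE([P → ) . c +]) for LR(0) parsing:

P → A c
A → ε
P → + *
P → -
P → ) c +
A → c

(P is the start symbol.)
To compute CLOSURE, for each item [A → α.Bβ] where B is a non-terminal, add [B → .γ] for all productions B → γ; repeat for the newly added items until nothing changes.

Start with: [P → ) . c +]
The dot precedes the terminal c, so nothing is added.

CLOSURE = { [P → ) . c +] }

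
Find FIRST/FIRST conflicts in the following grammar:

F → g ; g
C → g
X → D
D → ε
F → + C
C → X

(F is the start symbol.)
No FIRST/FIRST conflicts.

FIRST sets of the non-terminals at (or reachable through a nullable prefix from) the front of some alternative:
  FIRST(X) = { ε }

Productions for F:
  F → g ; g: FIRST = { 'g' }
  F → + C: FIRST = { '+' }
Productions for C:
  C → g: FIRST = { 'g' }
  C → X: FIRST = { ε }
X, D have only one production, so no FIRST/FIRST conflict is possible there.

All alternatives of each non-terminal have pairwise disjoint FIRST sets.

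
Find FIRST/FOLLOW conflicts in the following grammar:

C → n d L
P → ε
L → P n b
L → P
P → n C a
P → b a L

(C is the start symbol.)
Yes. P → n C a with FOLLOW(P) on { 'n' }; L → P n b with FOLLOW(L) on { 'n' }

A FIRST/FOLLOW conflict occurs when a non-terminal N has a nullable alternative N → β (β ⇒* ε) and another alternative N → α with FIRST(α) ∩ FOLLOW(N) ≠ ∅: on such a lookahead the parser cannot decide between expanding α and letting N vanish via β.

Nullable non-terminals: L, P.
FIRST sets used below: FIRST(P) = { 'b', 'n', ε }

L: nullable alternative(s) L → P; FOLLOW(L) = { $, 'a', 'n' }
  L → P n b: FIRST \ {ε} = { 'b', 'n' } — overlaps FOLLOW(L) on { 'n' }: CONFLICT
  L → P: FIRST \ {ε} = { 'b', 'n' } — this is the only nullable alternative, skip

P: nullable alternative(s) P → ε; FOLLOW(P) = { $, 'a', 'n' }
  P → ε: FIRST \ {ε} = { } — this is the only nullable alternative, skip
  P → n C a: FIRST \ {ε} = { 'n' } — overlaps FOLLOW(P) on { 'n' }: CONFLICT
  P → b a L: FIRST \ {ε} = { 'b' } — disjoint from FOLLOW(P)

C has no nullable alternative, so no FIRST/FOLLOW check is needed there.

So the grammar has 2 FIRST/FOLLOW conflicts (marked CONFLICT above).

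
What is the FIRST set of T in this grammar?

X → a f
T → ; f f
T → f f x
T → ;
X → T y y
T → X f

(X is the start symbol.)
FIRST sets of the other non-terminals involved (by the same procedure, iterated to a fixed point):
  FIRST(X) = { ';', 'a', 'f' }

From T → ; f f:
  - ';' is a terminal: add ';' and stop
From T → f f x:
  - f is a terminal: add 'f' and stop
From T → ;:
  - ';' is a terminal: add ';' and stop
From T → X f:
  - X is a non-terminal: add FIRST(X) \ {ε} = { ';', 'a', 'f' }
    X is not nullable, so stop

Collecting: FIRST(T) = { ';', 'a', 'f' }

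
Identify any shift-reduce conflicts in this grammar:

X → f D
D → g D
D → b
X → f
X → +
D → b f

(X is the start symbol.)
A shift-reduce conflict occurs when an LR(0) state has both:
  - a complete (reduce) item [A → α .] (dot at the end), and
  - a shift item [B → β . c γ] (dot before a terminal).

Augment with X' → X and build the canonical LR(0) collection (I0 = CLOSURE({[X' → . X]}), then GOTO on every symbol after a dot until no new states appear). It has 9 states:
  I0: { [X → . +], [X → . f D], [X → . f], [X' → . X] }  — shift
  I1: { [X → + .] }  — reduce
  I2: { [X' → X .] }  — accept
  I3: { [D → . b f], [D → . b], [D → . g D], [X → f . D], [X → f .] }  — shift, reduce
  I4: { [X → f D .] }  — reduce
  I5: { [D → b . f], [D → b .] }  — shift, reduce
  I6: { [D → . b f], [D → . b], [D → . g D], [D → g . D] }  — shift
  I7: { [D → g D .] }  — reduce
  I8: { [D → b f .] }  — reduce

I3 contains reduce item [X → f .] and shift items [D → . b], [D → . b f], [D → . g D] — shift-reduce conflict.
I5 contains reduce item [D → b .] and shift item [D → b . f] — shift-reduce conflict.

Answer: Yes — I3: [X → f .] vs [D → . b]; I5: [D → b .] vs [D → b . f]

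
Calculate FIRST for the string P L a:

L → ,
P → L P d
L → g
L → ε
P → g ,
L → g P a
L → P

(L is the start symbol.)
{ ',', 'g' }

FIRST sets of the non-terminals involved (from the grammar, by fixed-point iteration):
  FIRST(P) = { ',', 'g' }

To compute FIRST(P L a), process the symbols left to right:
Symbol P is a non-terminal. Add FIRST(P) \ {ε} = { ',', 'g' }
P is not nullable (ε ∉ FIRST(P)), so stop here.
FIRST(P L a) = { ',', 'g' }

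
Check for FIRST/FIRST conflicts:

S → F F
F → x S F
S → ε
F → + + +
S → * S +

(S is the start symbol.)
FIRST sets of the non-terminals at (or reachable through a nullable prefix from) the front of some alternative:
  FIRST(F) = { '+', 'x' }

Productions for S:
  S → F F: FIRST = { '+', 'x' }
  S → ε: FIRST = { ε }
  S → * S +: FIRST = { '*' }
Productions for F:
  F → x S F: FIRST = { 'x' }
  F → + + +: FIRST = { '+' }

All alternatives of each non-terminal have pairwise disjoint FIRST sets.

Answer: No FIRST/FIRST conflicts.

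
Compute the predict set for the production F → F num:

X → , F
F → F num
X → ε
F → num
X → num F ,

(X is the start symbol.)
PREDICT(F → F num) = (FIRST(RHS) \ {ε}) ∪ (FOLLOW(F) if ε ∈ FIRST(RHS), i.e. RHS ⇒* ε)
FIRST(F) = { 'num' }
FIRST(F num) = { 'num' }
ε ∉ FIRST(F num), so FOLLOW(F) is not added.
PREDICT(F → F num) = { 'num' }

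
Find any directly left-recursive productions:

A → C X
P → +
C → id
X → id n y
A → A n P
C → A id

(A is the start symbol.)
Direct left recursion occurs when N → N α for some non-terminal N (the right-hand side begins with the left-hand side itself).

A → C X: starts with C
P → +: starts with '+'
C → id: starts with id
X → id n y: starts with id
A → A n P: LEFT RECURSIVE (starts with A)
C → A id: starts with A

The grammar has direct left recursion on: A.

Answer: Yes, A is left-recursive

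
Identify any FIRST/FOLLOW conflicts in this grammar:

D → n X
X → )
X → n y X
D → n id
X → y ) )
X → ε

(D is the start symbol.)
No FIRST/FOLLOW conflicts.

A FIRST/FOLLOW conflict occurs when a non-terminal N has a nullable alternative N → β (β ⇒* ε) and another alternative N → α with FIRST(α) ∩ FOLLOW(N) ≠ ∅: on such a lookahead the parser cannot decide between expanding α and letting N vanish via β.

Nullable non-terminals: X.

X: nullable alternative(s) X → ε; FOLLOW(X) = { $ }
  X → ): FIRST \ {ε} = { ')' } — disjoint from FOLLOW(X)
  X → n y X: FIRST \ {ε} = { 'n' } — disjoint from FOLLOW(X)
  X → y ) ): FIRST \ {ε} = { 'y' } — disjoint from FOLLOW(X)
  X → ε: FIRST \ {ε} = { } — this is the only nullable alternative, skip

D has no nullable alternative, so no FIRST/FOLLOW check is needed there.

No FIRST/FOLLOW conflicts found.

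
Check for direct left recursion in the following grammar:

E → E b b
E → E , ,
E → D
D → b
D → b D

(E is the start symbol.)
Yes, E is left-recursive

E → E b b: LEFT RECURSIVE (starts with E)
E → E , ,: LEFT RECURSIVE (starts with E)
E → D: starts with D
D → b: starts with b
D → b D: starts with b

The grammar has direct left recursion on: E.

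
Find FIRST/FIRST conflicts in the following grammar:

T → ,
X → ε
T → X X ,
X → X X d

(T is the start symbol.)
Yes. T → ',' / T → X X ',' on { ',' }

FIRST sets of the non-terminals at (or reachable through a nullable prefix from) the front of some alternative:
  FIRST(X) = { 'd', ε }

Productions for T:
  T → ,: FIRST = { ',' }
  T → X X ,: FIRST = { ',', 'd' }
Productions for X:
  X → ε: FIRST = { ε }
  X → X X d: FIRST = { 'd' }

Conflict for T: T → , and T → X X ,
  Overlap: { ',' }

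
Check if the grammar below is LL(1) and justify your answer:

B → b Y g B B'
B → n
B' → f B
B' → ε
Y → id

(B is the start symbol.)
No. Predict set conflict for B': { 'f' }

A grammar is LL(1) if for each non-terminal N with multiple productions, the predict sets of those productions are pairwise disjoint, where PREDICT(N → α) = (FIRST(α) \ {ε}) ∪ (FOLLOW(N) if α ⇒* ε).

Relevant sets:
  FOLLOW(B') = { $, 'f' }

For B:
  PREDICT(B → b Y g B B') = { 'b' }
  PREDICT(B → n) = { 'n' }
For B':
  PREDICT(B' → f B) = { 'f' }
  PREDICT(B' → ε) = { $, 'f' }
Y has a single production, so nothing to check there.

Conflict found: Predict set conflict for B': { 'f' }
The grammar is NOT LL(1).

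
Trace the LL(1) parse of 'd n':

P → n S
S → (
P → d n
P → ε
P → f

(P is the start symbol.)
LL(1) parsing maintains a stack (initially the start symbol over $) and the input. At each step: if the stack top is a terminal, match it against the current input token; if it is a non-terminal N, replace it with the RHS of M[N, lookahead] (the unique production whose predict set contains the lookahead).

Stack is shown with the top on the left.

Stack  Input  Action
--------------------
P $    d n $  output P → d n
d n $  d n $  match 'd'
n $    n $    match 'n'
$      $      accept

The string is accepted.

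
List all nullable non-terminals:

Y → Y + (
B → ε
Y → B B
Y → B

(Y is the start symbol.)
{ 'B', 'Y' }

ε-productions: B → ε
So B is immediately nullable.
Y → B B: every symbol on the right is nullable, so Y is nullable too.
Every non-terminal is now nullable.
Nullable = { 'B', 'Y' }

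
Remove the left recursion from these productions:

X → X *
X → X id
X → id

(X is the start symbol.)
X → id X'
X' → * X'
X' → id X'
X' → ε

X is directly left-recursive. The standard transformation for
  A → A α₁ | ... | A α_m | β₁ | ... | β_n
is
  A  → β₁ A' | ... | β_n A'
  A' → α₁ A' | ... | α_m A' | ε

X → id becomes X → id X'
X → X * becomes X' → * X'
X → X id becomes X' → id X'
Add X' → ε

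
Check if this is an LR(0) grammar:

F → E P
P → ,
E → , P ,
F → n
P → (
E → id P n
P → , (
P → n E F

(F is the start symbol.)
No. Shift-reduce conflict between [P → , .] and [P → , . (]

A grammar is LR(0) if no state in the canonical LR(0) collection has:
  - both a shift item (dot before a terminal) and a complete item (shift-reduce conflict), or
  - two or more complete items (reduce-reduce conflict; the accept item [F' → F .] counts as a complete item here).

Augment with F' → F and build the canonical LR(0) collection (I0 = CLOSURE({[F' → . F]}), then GOTO on every symbol after a dot until no new states appear). It has 17 states:
  I0: { [E → . , P ,], [E → . id P n], [F → . E P], [F → . n], [F' → . F] }  — shift
  I1: { [E → , . P ,], [P → . (], [P → . , (], [P → . ,], [P → . n E F] }  — shift
  I2: { [F → E . P], [P → . (], [P → . , (], [P → . ,], [P → . n E F] }  — shift
  I3: { [F' → F .] }  — accept
  I4: { [E → id . P n], [P → . (], [P → . , (], [P → . ,], [P → . n E F] }  — shift
  I5: { [F → n .] }  — reduce
  I6: { [P → ( .] }  — reduce
  I7: { [P → , . (], [P → , .] }  — shift, reduce
  I8: { [E → id P . n] }  — shift
  I9: { [E → . , P ,], [E → . id P n], [P → n . E F] }  — shift
  I10: { [E → . , P ,], [E → . id P n], [F → . E P], [F → . n], [P → n E . F] }  — shift
  I11: { [P → n E F .] }  — reduce
  I12: { [E → id P n .] }  — reduce
  I13: { [P → , ( .] }  — reduce
  I14: { [F → E P .] }  — reduce
  I15: { [E → , P . ,] }  — shift
  I16: { [E → , P , .] }  — reduce

Conflict in state I7:
  Shift-reduce conflict between [P → , .] and [P → , . (]
So the grammar is NOT LR(0).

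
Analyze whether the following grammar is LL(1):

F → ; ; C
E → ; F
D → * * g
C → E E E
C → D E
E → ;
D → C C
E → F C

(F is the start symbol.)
No. Predict set conflict for E: { ';' }

A grammar is LL(1) if for each non-terminal N with multiple productions, the predict sets of those productions are pairwise disjoint, where PREDICT(N → α) = (FIRST(α) \ {ε}) ∪ (FOLLOW(N) if α ⇒* ε).

Relevant sets:
  FIRST(F) = { ';' }
  FIRST(C) = { '*', ';' }
  FIRST(E) = { ';' }
  FIRST(D) = { '*', ';' }

For E:
  PREDICT(E → ';' F) = { ';' }
  PREDICT(E → ';') = { ';' }
  PREDICT(E → F C) = { ';' }
For D:
  PREDICT(D → '*' '*' g) = { '*' }
  PREDICT(D → C C) = { '*', ';' }
For C:
  PREDICT(C → E E E) = { ';' }
  PREDICT(C → D E) = { '*', ';' }
F has a single production, so nothing to check there.

Conflict found: Predict set conflict for E: { ';' }
The grammar is NOT LL(1).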